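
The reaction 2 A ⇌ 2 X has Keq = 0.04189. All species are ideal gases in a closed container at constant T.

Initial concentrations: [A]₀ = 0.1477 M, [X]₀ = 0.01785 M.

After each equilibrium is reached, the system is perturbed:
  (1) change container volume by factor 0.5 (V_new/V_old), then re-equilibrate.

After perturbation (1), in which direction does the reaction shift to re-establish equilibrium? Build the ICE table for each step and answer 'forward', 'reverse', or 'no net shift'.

Q₀ = 0.01461 vs Keq = 0.04189 ⇒ Q<K, forward
Step 1:
                    A           X
  I            0.1477     0.01785
  C          -0.01028     0.01028
  E            0.1374     0.02813
  solve Keq expr → x = 0.005138; check Q = 0.04189
Then change container volume by factor 0.5 (V_new/V_old).
Step 2:
                    A           X
  I            0.2748     0.05625
  C                 0           0
  E            0.2748     0.05625
  solve Keq expr → x = 0; check Q = 0.04189

Direction: no net shift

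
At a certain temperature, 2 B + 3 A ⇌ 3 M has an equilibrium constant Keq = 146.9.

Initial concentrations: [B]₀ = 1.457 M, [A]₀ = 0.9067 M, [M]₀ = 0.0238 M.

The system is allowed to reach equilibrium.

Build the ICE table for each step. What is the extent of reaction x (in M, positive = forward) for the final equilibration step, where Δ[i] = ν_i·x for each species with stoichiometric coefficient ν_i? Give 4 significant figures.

Q₀ = 8.5196e-06 vs Keq = 146.9 ⇒ Q<K, forward
Step 1:
                    B           A           M
  I             1.457      0.9067      0.0238
  C            -0.503     -0.7545      0.7545
  E             0.954      0.1522      0.7783
  solve Keq expr → x = 0.2515; check Q = 146.9

x = 0.2515 M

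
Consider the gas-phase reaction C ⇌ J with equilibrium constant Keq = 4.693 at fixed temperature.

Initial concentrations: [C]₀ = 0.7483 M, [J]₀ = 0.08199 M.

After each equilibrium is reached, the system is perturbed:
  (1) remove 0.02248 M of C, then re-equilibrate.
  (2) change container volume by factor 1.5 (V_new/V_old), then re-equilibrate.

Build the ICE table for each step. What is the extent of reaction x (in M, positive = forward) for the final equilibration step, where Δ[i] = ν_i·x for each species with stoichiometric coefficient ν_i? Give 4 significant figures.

Q₀ = 0.1096 vs Keq = 4.693 ⇒ Q<K, forward
Step 1:
                   C          J
  init        0.7483    0.08199
  Δ          -0.6025     0.6025
  eq          0.1458     0.6844
  solve Keq expr → x = 0.6025; check Q = 4.693
Then remove 0.02248 M of C.
Step 2:
                   C          J
  init        0.1234     0.6844
  Δ          0.01853   -0.01853
  eq          0.1419     0.6659
  solve Keq expr → x = -0.01853; check Q = 4.693
Then change container volume by factor 1.5 (V_new/V_old).
Step 3:
                   C          J
  init        0.0946     0.4439
  Δ                0          0
  eq          0.0946     0.4439
  solve Keq expr → x = 0; check Q = 4.693

x = 0 M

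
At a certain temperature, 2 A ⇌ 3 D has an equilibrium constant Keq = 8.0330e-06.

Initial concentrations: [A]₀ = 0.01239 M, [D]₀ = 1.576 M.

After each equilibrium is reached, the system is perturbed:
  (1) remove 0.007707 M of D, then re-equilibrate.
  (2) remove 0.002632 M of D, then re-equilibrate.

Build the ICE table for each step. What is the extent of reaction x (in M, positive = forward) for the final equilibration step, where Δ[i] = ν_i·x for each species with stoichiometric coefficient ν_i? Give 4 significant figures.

Q₀ = 2.5499e+04 vs Keq = 8.0330e-06 ⇒ Q>K, reverse
Step 1:
                  A         D
  Initial   0.01239     1.576
  Change      1.037    -1.555
  Equil       1.049   0.02068
  solve Keq expr → x = -0.5184; check Q = 8.0330e-06
Then remove 0.007707 M of D.
Step 2:
                  A         D
  Initial     1.049   0.01297
  Change  -0.005093   0.00764
  Equil       1.044   0.02061
  solve Keq expr → x = 0.002547; check Q = 8.0330e-06
Then remove 0.002632 M of D.
Step 3:
                  A         D
  Initial     1.044   0.01798
  Change  -0.001739  0.002609
  Equil       1.042   0.02059
  solve Keq expr → x = 8.6970e-04; check Q = 8.0330e-06

x = 8.6970e-04 M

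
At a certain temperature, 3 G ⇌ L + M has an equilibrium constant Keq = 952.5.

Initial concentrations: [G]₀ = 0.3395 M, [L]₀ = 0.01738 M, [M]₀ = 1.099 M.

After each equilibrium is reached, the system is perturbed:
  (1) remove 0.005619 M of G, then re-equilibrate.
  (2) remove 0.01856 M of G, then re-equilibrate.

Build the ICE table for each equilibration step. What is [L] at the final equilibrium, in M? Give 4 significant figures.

Q₀ = 0.4881 vs Keq = 952.5 ⇒ Q<K, forward
Step 1:
                  G         L         M
  init       0.3395   0.01738     1.099
  Δ         -0.2873   0.09578   0.09578
  eq        0.05216    0.1132     1.195
  solve Keq expr → x = 0.09578; check Q = 952.5
Then remove 0.005619 M of G.
Step 2:
                  G         L         M
  init      0.04654    0.1132     1.195
  Δ        0.005319 -0.001773 -0.001773
  eq        0.05186    0.1114     1.193
  solve Keq expr → x = -0.001773; check Q = 952.5
Then remove 0.01856 M of G.
Step 3:
                  G         L         M
  init       0.0333    0.1114     1.193
  Δ         0.01755 -0.005851 -0.005851
  eq        0.05086    0.1055     1.187
  solve Keq expr → x = -0.005851; check Q = 952.5

[L]_eq = 0.1055 M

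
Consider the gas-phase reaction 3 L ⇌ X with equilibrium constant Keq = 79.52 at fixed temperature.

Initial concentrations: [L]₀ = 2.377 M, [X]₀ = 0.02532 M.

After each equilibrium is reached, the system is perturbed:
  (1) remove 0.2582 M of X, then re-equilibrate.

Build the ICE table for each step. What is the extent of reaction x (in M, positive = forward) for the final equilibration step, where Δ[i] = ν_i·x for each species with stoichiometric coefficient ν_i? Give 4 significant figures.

Q₀ = 0.001885 vs Keq = 79.52 ⇒ Q<K, forward
Step 1:
                    L           X
  init          2.377     0.02532
  Δ            -2.166       0.722
  eq            0.211      0.7473
  solve Keq expr → x = 0.722; check Q = 79.52
Then remove 0.2582 M of X.
Step 2:
                    L           X
  init          0.211      0.4891
  Δ           -0.0267    0.008901
  eq           0.1843       0.498
  solve Keq expr → x = 0.008901; check Q = 79.52

x = 0.008901 M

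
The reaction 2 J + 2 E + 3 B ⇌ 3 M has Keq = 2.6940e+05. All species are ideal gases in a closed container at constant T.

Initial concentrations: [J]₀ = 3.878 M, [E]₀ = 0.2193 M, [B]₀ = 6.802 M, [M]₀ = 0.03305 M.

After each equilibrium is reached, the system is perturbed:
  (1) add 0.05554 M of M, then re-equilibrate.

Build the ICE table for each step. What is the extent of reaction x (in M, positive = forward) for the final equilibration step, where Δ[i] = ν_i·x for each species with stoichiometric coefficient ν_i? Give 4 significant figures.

Q₀ = 1.5860e-07 vs Keq = 2.6940e+05 ⇒ Q<K, forward
Step 1:
                  J         E         B         M
  Initial     3.878    0.2193     6.802   0.03305
  Change    -0.2193   -0.2193   -0.3289    0.3289
  Equil       3.659 6.9639e-06     6.473     0.362
  solve Keq expr → x = 0.1096; check Q = 2.6940e+05
Then add 0.05554 M of M.
Step 2:
                  J         E         B         M
  Initial     3.659 6.9639e-06     6.473    0.4175
  Change  1.6626e-06 1.6626e-06 2.4939e-06 -2.4939e-06
  Equil       3.659 8.6265e-06     6.473    0.4175
  solve Keq expr → x = -8.3131e-07; check Q = 2.6940e+05

x = -8.3131e-07 M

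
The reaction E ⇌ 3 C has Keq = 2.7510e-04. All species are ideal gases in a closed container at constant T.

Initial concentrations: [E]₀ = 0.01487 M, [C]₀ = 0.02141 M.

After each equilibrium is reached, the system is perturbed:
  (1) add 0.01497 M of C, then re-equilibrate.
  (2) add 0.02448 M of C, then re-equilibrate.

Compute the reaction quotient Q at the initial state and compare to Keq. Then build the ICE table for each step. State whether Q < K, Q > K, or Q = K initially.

Q₀ = 6.5999e-04; Q > K (proceeds reverse)

Q₀ = 6.5999e-04 vs Keq = 2.7510e-04 ⇒ Q>K, reverse
Step 1:
                   E          C
  init       0.01487    0.02141
  Δ         0.001619  -0.004856
  eq         0.01649    0.01655
  solve Keq expr → x = -0.001619; check Q = 2.7510e-04
Then add 0.01497 M of C.
Step 2:
                   E          C
  init       0.01649    0.03152
  Δ         0.004525   -0.01358
  eq         0.02101    0.01795
  solve Keq expr → x = -0.004525; check Q = 2.7510e-04
Then add 0.02448 M of C.
Step 3:
                   E          C
  init       0.02101    0.04243
  Δ         0.007518   -0.02255
  eq         0.02853    0.01987
  solve Keq expr → x = -0.007518; check Q = 2.7510e-04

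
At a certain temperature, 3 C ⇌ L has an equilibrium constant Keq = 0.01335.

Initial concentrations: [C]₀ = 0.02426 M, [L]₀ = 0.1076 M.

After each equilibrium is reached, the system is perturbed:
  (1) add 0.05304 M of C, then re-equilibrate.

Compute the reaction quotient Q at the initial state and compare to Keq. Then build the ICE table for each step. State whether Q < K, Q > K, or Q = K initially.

Q₀ = 7536; Q > K (proceeds reverse)

Q₀ = 7536 vs Keq = 0.01335 ⇒ Q>K, reverse
Step 1:
                   C          L
  I          0.02426     0.1076
  C           0.3211     -0.107
  E           0.3454 5.5015e-04
  solve Keq expr → x = -0.107; check Q = 0.01335
Then add 0.05304 M of C.
Step 2:
                   C          L
  I           0.3984 5.5015e-04
  C       -8.6655e-04 2.8885e-04
  E           0.3976 8.3901e-04
  solve Keq expr → x = 2.8885e-04; check Q = 0.01335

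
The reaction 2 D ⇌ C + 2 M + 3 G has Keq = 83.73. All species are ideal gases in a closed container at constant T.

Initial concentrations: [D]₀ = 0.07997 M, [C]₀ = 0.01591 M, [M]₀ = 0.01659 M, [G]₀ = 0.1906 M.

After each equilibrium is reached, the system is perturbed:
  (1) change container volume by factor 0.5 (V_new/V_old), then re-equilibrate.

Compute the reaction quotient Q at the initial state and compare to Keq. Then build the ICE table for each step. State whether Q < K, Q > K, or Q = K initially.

Q₀ = 4.7411e-06 vs Keq = 83.73 ⇒ Q<K, forward
Step 1:
                  D         C         M         G
  init      0.07997   0.01591   0.01659    0.1906
  Δ        -0.07954   0.03977   0.07954    0.1193
  eq      4.2770e-04   0.05568   0.09613    0.3099
  solve Keq expr → x = 0.03977; check Q = 83.73
Then change container volume by factor 0.5 (V_new/V_old).
Step 2:
                  D         C         M         G
  init    8.5541e-04    0.1114    0.1923    0.6198
  Δ        0.002473 -0.001237 -0.002473  -0.00371
  eq       0.003329    0.1101    0.1898    0.6161
  solve Keq expr → x = -0.001237; check Q = 83.73

Q₀ = 4.7411e-06; Q < K (proceeds forward)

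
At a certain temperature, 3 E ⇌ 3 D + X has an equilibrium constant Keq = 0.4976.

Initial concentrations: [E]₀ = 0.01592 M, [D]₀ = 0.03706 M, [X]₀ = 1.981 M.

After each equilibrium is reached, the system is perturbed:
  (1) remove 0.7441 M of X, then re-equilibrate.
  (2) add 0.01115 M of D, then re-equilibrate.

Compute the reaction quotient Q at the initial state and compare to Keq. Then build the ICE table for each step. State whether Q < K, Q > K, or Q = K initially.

Q₀ = 24.99; Q > K (proceeds reverse)

Q₀ = 24.99 vs Keq = 0.4976 ⇒ Q>K, reverse
Step 1:
                  E         D         X
  init      0.01592   0.03706     1.981
  Δ         0.01655  -0.01655 -0.005517
  eq        0.03247   0.02051     1.975
  solve Keq expr → x = -0.005517; check Q = 0.4976
Then remove 0.7441 M of X.
Step 2:
                  E         D         X
  init      0.03247   0.02051     1.231
  Δ        -0.00201   0.00201 6.6991e-04
  eq        0.03046   0.02252     1.232
  solve Keq expr → x = 6.6991e-04; check Q = 0.4976
Then add 0.01115 M of D.
Step 3:
                  E         D         X
  init      0.03046   0.03367     1.232
  Δ        0.006402 -0.006402 -0.002134
  eq        0.03686   0.02727      1.23
  solve Keq expr → x = -0.002134; check Q = 0.4976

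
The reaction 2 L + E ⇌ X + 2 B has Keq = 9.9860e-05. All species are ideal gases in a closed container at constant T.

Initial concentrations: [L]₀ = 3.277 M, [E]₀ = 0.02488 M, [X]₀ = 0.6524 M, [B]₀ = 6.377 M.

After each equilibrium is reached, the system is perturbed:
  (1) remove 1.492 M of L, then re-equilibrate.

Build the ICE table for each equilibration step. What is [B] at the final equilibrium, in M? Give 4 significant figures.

[B]_eq = 5.072 M

Q₀ = 99.3 vs Keq = 9.9860e-05 ⇒ Q>K, reverse
Step 1:
                   L          E          X          B
  I            3.277    0.02488     0.6524      6.377
  C            1.305     0.6523    -0.6523     -1.305
  E            4.582     0.6772 5.5178e-05      5.072
  solve Keq expr → x = -0.6523; check Q = 9.9860e-05
Then remove 1.492 M of L.
Step 2:
                   L          E          X          B
  I             3.09     0.6772 5.5178e-05      5.072
  C       6.0165e-05 3.0083e-05 -3.0083e-05 -6.0165e-05
  E             3.09     0.6773 2.5095e-05      5.072
  solve Keq expr → x = -3.0083e-05; check Q = 9.9860e-05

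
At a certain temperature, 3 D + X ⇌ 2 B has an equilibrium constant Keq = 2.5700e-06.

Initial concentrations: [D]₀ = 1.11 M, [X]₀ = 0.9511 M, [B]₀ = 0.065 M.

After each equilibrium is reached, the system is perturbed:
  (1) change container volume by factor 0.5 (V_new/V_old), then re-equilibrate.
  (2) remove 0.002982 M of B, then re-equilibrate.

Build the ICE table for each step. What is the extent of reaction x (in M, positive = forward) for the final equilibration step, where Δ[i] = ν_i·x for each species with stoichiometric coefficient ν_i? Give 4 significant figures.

x = 0.001478 M

Q₀ = 0.003248 vs Keq = 2.5700e-06 ⇒ Q>K, reverse
Step 1:
                   D          X          B
  I             1.11     0.9511      0.065
  C          0.09435    0.03145    -0.0629
  E            1.204     0.9825     0.0021
  solve Keq expr → x = -0.03145; check Q = 2.5700e-06
Then change container volume by factor 0.5 (V_new/V_old).
Step 2:
                   D          X          B
  I            2.409      1.965   0.004201
  C        -0.006245  -0.002082   0.004163
  E            2.402      1.963   0.008364
  solve Keq expr → x = 0.002082; check Q = 2.5700e-06
Then remove 0.002982 M of B.
Step 3:
                   D          X          B
  I            2.402      1.963   0.005382
  C        -0.004434  -0.001478   0.002956
  E            2.398      1.962   0.008338
  solve Keq expr → x = 0.001478; check Q = 2.5700e-06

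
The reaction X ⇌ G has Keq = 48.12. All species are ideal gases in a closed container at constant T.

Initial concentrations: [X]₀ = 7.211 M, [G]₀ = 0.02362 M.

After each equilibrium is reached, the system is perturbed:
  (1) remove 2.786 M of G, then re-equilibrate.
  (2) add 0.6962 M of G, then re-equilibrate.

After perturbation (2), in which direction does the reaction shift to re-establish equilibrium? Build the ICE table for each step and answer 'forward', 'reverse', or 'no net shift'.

Q₀ = 0.003276 vs Keq = 48.12 ⇒ Q<K, forward
Step 1:
                  X         G
  I           7.211   0.02362
  C          -7.064     7.064
  E          0.1473     7.087
  solve Keq expr → x = 7.064; check Q = 48.12
Then remove 2.786 M of G.
Step 2:
                  X         G
  I          0.1473     4.301
  C        -0.05672   0.05672
  E         0.09057     4.358
  solve Keq expr → x = 0.05672; check Q = 48.12
Then add 0.6962 M of G.
Step 3:
                  X         G
  I         0.09057     5.054
  C         0.01417  -0.01417
  E          0.1047      5.04
  solve Keq expr → x = -0.01417; check Q = 48.12

Direction: reverse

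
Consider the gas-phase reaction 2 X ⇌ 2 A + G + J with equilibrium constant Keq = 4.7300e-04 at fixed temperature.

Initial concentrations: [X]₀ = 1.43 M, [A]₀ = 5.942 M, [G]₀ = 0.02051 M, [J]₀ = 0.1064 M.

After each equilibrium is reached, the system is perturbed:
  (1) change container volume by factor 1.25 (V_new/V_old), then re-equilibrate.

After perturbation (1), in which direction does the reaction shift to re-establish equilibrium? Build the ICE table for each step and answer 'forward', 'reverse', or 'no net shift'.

Q₀ = 0.03768 vs Keq = 4.7300e-04 ⇒ Q>K, reverse
Step 1:
                   X          A          G          J
  init          1.43      5.942    0.02051     0.1064
  Δ          0.04034   -0.04034   -0.02017   -0.02017
  eq            1.47      5.902 3.4048e-04    0.08623
  solve Keq expr → x = -0.02017; check Q = 4.7300e-04
Then change container volume by factor 1.25 (V_new/V_old).
Step 2:
                   X          A          G          J
  init         1.176      4.721 2.7238e-04    0.06898
  Δ       -3.0401e-04 3.0401e-04 1.5200e-04 1.5200e-04
  eq           1.176      4.722 4.2439e-04    0.06914
  solve Keq expr → x = 1.5200e-04; check Q = 4.7300e-04

Direction: forward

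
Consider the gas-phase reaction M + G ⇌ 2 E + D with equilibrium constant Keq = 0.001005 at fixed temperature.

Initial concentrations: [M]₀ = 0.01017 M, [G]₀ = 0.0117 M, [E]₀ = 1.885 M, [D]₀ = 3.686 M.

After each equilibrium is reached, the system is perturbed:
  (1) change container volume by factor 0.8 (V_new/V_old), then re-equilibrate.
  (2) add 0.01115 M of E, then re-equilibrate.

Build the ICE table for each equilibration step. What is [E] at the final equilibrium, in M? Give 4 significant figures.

Q₀ = 1.1007e+05 vs Keq = 0.001005 ⇒ Q>K, reverse
Step 1:
                  M         G         E         D
  init      0.01017    0.0117     1.885     3.686
  Δ          0.9335    0.9335    -1.867   -0.9335
  eq         0.9436    0.9452   0.01805     2.753
  solve Keq expr → x = -0.9335; check Q = 0.001005
Then change container volume by factor 0.8 (V_new/V_old).
Step 2:
                  M         G         E         D
  init         1.18     1.181   0.02256     3.441
  Δ        0.001179  0.001179 -0.002358 -0.001179
  eq          1.181     1.183    0.0202     3.439
  solve Keq expr → x = -0.001179; check Q = 0.001005
Then add 0.01115 M of E.
Step 3:
                  M         G         E         D
  init        1.181     1.183   0.03135     3.439
  Δ         0.00552   0.00552  -0.01104  -0.00552
  eq          1.186     1.188   0.02031     3.434
  solve Keq expr → x = -0.00552; check Q = 0.001005

[E]_eq = 0.02031 M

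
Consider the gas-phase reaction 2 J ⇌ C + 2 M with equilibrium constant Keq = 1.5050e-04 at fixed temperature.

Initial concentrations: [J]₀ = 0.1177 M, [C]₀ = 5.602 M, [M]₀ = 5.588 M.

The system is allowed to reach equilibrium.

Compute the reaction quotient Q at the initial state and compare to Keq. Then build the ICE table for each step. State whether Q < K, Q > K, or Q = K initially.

Q₀ = 1.2627e+04; Q > K (proceeds reverse)

Q₀ = 1.2627e+04 vs Keq = 1.5050e-04 ⇒ Q>K, reverse
Step 1:
                  J         C         M
  I          0.1177     5.602     5.588
  C           5.547    -2.773    -5.547
  E           5.664     2.829   0.04132
  solve Keq expr → x = -2.773; check Q = 1.5050e-04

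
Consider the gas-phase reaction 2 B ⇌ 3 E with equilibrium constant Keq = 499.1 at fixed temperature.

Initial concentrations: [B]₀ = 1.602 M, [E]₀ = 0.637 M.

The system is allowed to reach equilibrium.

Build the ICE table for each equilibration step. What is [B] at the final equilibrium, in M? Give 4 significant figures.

Q₀ = 0.1007 vs Keq = 499.1 ⇒ Q<K, forward
Step 1:
                   B          E
  Initial      1.602      0.637
  Change      -1.399      2.099
  Equil       0.2026      2.736
  solve Keq expr → x = 0.6997; check Q = 499.1

[B]_eq = 0.2026 M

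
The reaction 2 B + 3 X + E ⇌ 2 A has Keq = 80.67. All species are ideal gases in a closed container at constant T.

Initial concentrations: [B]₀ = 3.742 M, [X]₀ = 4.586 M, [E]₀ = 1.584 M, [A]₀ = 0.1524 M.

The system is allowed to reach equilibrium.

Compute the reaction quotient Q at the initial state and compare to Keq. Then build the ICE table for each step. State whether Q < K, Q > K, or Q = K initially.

Q₀ = 1.0857e-05; Q < K (proceeds forward)

Q₀ = 1.0857e-05 vs Keq = 80.67 ⇒ Q<K, forward
Step 1:
                   B          X          E          A
  init         3.742      4.586      1.584     0.1524
  Δ           -2.622     -3.933     -1.311      2.622
  eq            1.12     0.6531      0.273      2.774
  solve Keq expr → x = 1.311; check Q = 80.67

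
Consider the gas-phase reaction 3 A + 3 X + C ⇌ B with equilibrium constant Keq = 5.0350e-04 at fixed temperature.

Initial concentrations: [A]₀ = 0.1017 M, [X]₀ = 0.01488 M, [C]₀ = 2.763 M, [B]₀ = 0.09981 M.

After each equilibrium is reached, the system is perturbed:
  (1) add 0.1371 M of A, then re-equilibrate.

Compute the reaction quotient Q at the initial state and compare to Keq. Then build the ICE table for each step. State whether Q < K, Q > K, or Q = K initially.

Q₀ = 1.0424e+07; Q > K (proceeds reverse)

Q₀ = 1.0424e+07 vs Keq = 5.0350e-04 ⇒ Q>K, reverse
Step 1:
                    A           X           C           B
  Initial      0.1017     0.01488       2.763     0.09981
  Change       0.2994      0.2994     0.09981    -0.09981
  Equil        0.4011      0.3143       2.863  2.8884e-06
  solve Keq expr → x = -0.09981; check Q = 5.0350e-04
Then add 0.1371 M of A.
Step 2:
                    A           X           C           B
  Initial      0.5382      0.3143       2.863  2.8884e-06
  Change  -1.2264e-05 -1.2264e-05 -4.0880e-06  4.0880e-06
  Equil        0.5382      0.3143       2.863  6.9764e-06
  solve Keq expr → x = 4.0880e-06; check Q = 5.0350e-04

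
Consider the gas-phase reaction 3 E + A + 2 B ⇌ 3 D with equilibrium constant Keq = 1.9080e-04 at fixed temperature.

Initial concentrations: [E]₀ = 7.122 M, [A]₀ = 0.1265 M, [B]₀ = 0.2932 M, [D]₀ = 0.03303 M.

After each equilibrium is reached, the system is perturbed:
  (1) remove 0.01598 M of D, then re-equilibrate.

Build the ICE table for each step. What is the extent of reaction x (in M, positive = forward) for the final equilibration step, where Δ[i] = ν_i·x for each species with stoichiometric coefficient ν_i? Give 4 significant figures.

Q₀ = 9.1728e-06 vs Keq = 1.9080e-04 ⇒ Q<K, forward
Step 1:
                   E          A          B          D
  init         7.122     0.1265     0.2932    0.03303
  Δ         -0.04704   -0.01568   -0.03136    0.04704
  eq           7.075     0.1108     0.2618    0.08007
  solve Keq expr → x = 0.01568; check Q = 1.9080e-04
Then remove 0.01598 M of D.
Step 2:
                   E          A          B          D
  init         7.075     0.1108     0.2618    0.06409
  Δ         -0.01302  -0.004341  -0.008681    0.01302
  eq           7.062     0.1065     0.2532    0.07711
  solve Keq expr → x = 0.004341; check Q = 1.9080e-04

x = 0.004341 M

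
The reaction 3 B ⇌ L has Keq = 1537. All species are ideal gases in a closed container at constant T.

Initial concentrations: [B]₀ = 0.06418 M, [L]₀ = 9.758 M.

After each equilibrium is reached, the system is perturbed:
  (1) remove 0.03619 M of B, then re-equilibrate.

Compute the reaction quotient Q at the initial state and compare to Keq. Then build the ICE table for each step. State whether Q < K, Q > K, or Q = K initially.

Q₀ = 3.6911e+04 vs Keq = 1537 ⇒ Q>K, reverse
Step 1:
                  B         L
  init      0.06418     9.758
  Δ          0.1207  -0.04024
  eq         0.1849     9.718
  solve Keq expr → x = -0.04024; check Q = 1537
Then remove 0.03619 M of B.
Step 2:
                  B         L
  init       0.1487     9.718
  Δ         0.03611  -0.01204
  eq         0.1848     9.706
  solve Keq expr → x = -0.01204; check Q = 1537

Q₀ = 3.6911e+04; Q > K (proceeds reverse)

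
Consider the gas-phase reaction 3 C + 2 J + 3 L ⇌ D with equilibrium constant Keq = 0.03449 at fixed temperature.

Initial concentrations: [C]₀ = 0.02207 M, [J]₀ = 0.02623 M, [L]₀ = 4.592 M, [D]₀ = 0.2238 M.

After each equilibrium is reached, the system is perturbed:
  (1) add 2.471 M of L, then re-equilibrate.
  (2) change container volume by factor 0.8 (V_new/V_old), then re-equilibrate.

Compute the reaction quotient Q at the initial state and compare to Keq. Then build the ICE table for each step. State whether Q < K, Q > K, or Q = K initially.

Q₀ = 3.1250e+05; Q > K (proceeds reverse)

Q₀ = 3.1250e+05 vs Keq = 0.03449 ⇒ Q>K, reverse
Step 1:
                  C         J         L         D
  init      0.02207   0.02623     4.592    0.2238
  Δ          0.4757    0.3171    0.4757   -0.1586
  eq         0.4977    0.3433     5.068   0.06525
  solve Keq expr → x = -0.1586; check Q = 0.03449
Then add 2.471 M of L.
Step 2:
                  C         J         L         D
  init       0.4977    0.3433     7.539   0.06525
  Δ        -0.07706  -0.05137  -0.07706   0.02569
  eq         0.4207     0.292     7.462   0.09093
  solve Keq expr → x = 0.02569; check Q = 0.03449
Then change container volume by factor 0.8 (V_new/V_old).
Step 3:
                  C         J         L         D
  init       0.5258     0.365     9.327    0.1137
  Δ         -0.1165  -0.07769   -0.1165   0.03884
  eq         0.4093    0.2873      9.21    0.1525
  solve Keq expr → x = 0.03884; check Q = 0.03449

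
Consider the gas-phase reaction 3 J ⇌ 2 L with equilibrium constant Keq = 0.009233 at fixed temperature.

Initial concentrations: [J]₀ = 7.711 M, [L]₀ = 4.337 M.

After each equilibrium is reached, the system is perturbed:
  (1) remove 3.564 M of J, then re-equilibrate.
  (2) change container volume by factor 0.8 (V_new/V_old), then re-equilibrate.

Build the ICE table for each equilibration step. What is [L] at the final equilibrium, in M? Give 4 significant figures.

Q₀ = 0.04102 vs Keq = 0.009233 ⇒ Q>K, reverse
Step 1:
                    J           L
  init          7.711       4.337
  Δ             2.086      -1.391
  eq            9.797       2.946
  solve Keq expr → x = -0.6953; check Q = 0.009233
Then remove 3.564 M of J.
Step 2:
                    J           L
  init          6.233       2.946
  Δ             1.388     -0.9251
  eq             7.62       2.021
  solve Keq expr → x = -0.4625; check Q = 0.009233
Then change container volume by factor 0.8 (V_new/V_old).
Step 3:
                    J           L
  init          9.526       2.527
  Δ           -0.2691      0.1794
  eq            9.256       2.706
  solve Keq expr → x = 0.08969; check Q = 0.009233

[L]_eq = 2.706 M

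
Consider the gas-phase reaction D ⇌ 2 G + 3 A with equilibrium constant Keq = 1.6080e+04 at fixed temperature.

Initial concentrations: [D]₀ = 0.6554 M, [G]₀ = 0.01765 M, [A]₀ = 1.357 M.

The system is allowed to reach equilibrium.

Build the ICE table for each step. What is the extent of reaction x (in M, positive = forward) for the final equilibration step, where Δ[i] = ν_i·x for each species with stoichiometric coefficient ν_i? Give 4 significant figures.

Q₀ = 0.001188 vs Keq = 1.6080e+04 ⇒ Q<K, forward
Step 1:
                   D          G          A
  Initial     0.6554    0.01765      1.357
  Change     -0.6515      1.303      1.954
  Equil     0.003938      1.321      3.311
  solve Keq expr → x = 0.6515; check Q = 1.6080e+04

x = 0.6515 M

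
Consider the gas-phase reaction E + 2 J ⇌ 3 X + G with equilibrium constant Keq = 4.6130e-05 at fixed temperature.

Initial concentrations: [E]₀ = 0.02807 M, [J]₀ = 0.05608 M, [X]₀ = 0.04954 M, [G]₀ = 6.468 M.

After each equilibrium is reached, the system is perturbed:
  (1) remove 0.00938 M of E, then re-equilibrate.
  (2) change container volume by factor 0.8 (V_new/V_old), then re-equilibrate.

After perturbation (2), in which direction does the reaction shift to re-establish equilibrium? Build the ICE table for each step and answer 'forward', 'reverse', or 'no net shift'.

Direction: reverse

Q₀ = 8.908 vs Keq = 4.6130e-05 ⇒ Q>K, reverse
Step 1:
                    E           J           X           G
  I           0.02807     0.05608     0.04954       6.468
  C           0.01606     0.03213    -0.04819    -0.01606
  E           0.04413     0.08821    0.001349       6.452
  solve Keq expr → x = -0.01606; check Q = 4.6130e-05
Then remove 0.00938 M of E.
Step 2:
                    E           J           X           G
  I           0.03475     0.08821    0.001349       6.452
  C        3.4076e-05  6.8151e-05 -1.0223e-04 -3.4076e-05
  E           0.03479     0.08828    0.001247       6.452
  solve Keq expr → x = -3.4076e-05; check Q = 4.6130e-05
Then change container volume by factor 0.8 (V_new/V_old).
Step 3:
                    E           J           X           G
  I           0.04348      0.1103    0.001559       8.065
  C        3.6887e-05  7.3774e-05 -1.1066e-04 -3.6887e-05
  E           0.04352      0.1104    0.001448       8.065
  solve Keq expr → x = -3.6887e-05; check Q = 4.6130e-05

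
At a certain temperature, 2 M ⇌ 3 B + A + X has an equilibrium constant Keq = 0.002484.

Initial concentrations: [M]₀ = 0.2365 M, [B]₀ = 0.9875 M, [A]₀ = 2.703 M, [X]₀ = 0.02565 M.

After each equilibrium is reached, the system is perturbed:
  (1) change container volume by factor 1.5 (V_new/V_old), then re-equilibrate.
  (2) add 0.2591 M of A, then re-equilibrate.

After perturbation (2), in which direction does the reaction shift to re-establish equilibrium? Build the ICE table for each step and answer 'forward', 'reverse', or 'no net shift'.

Direction: reverse

Q₀ = 1.194 vs Keq = 0.002484 ⇒ Q>K, reverse
Step 1:
                  M         B         A         X
  init       0.2365    0.9875     2.703   0.02565
  Δ          0.0511  -0.07665  -0.02555  -0.02555
  eq         0.2876    0.9109     2.677 1.0154e-04
  solve Keq expr → x = -0.02555; check Q = 0.002484
Then change container volume by factor 1.5 (V_new/V_old).
Step 2:
                  M         B         A         X
  init       0.1917    0.6072     1.785 6.7696e-05
  Δ       -3.1892e-04 4.7838e-04 1.5946e-04 1.5946e-04
  eq         0.1914    0.6077     1.785 2.2716e-04
  solve Keq expr → x = 1.5946e-04; check Q = 0.002484
Then add 0.2591 M of A.
Step 3:
                  M         B         A         X
  init       0.1914    0.6077     2.044 2.2716e-04
  Δ       5.7172e-05 -8.5758e-05 -2.8586e-05 -2.8586e-05
  eq         0.1915    0.6076     2.044 1.9857e-04
  solve Keq expr → x = -2.8586e-05; check Q = 0.002484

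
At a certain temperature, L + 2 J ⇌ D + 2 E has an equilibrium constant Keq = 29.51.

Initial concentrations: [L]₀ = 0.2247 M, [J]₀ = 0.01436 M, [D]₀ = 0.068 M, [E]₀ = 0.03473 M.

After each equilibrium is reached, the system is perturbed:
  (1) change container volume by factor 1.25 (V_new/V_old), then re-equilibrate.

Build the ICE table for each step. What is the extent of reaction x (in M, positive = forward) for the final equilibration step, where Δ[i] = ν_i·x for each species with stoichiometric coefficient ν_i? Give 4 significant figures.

x = 0 M

Q₀ = 1.77 vs Keq = 29.51 ⇒ Q<K, forward
Step 1:
                  L         J         D         E
  Initial    0.2247   0.01436     0.068   0.03473
  Change  -0.004829 -0.009657  0.004829  0.009657
  Equil      0.2199  0.004703   0.07283   0.04439
  solve Keq expr → x = 0.004829; check Q = 29.51
Then change container volume by factor 1.25 (V_new/V_old).
Step 2:
                  L         J         D         E
  Initial    0.1759  0.003762   0.05826   0.03551
  Change          0         0         0         0
  Equil      0.1759  0.003762   0.05826   0.03551
  solve Keq expr → x = 0; check Q = 29.51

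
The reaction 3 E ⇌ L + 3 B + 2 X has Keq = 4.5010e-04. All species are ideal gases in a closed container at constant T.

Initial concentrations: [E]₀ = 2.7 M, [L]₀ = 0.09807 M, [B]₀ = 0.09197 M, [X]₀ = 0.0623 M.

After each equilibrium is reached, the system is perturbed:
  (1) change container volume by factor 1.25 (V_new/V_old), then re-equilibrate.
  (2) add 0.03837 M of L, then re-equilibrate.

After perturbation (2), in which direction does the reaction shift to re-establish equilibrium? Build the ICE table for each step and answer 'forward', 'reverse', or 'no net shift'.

Direction: reverse

Q₀ = 1.5044e-08 vs Keq = 4.5010e-04 ⇒ Q<K, forward
Step 1:
                    E           L           B           X
  init            2.7     0.09807     0.09197      0.0623
  Δ           -0.4491      0.1497      0.4491      0.2994
  eq            2.251      0.2478       0.541      0.3617
  solve Keq expr → x = 0.1497; check Q = 4.5010e-04
Then change container volume by factor 1.25 (V_new/V_old).
Step 2:
                    E           L           B           X
  init          1.801      0.1982      0.4328      0.2893
  Δ          -0.04694     0.01565     0.04694     0.03129
  eq            1.754      0.2139      0.4798      0.3206
  solve Keq expr → x = 0.01565; check Q = 4.5010e-04
Then add 0.03837 M of L.
Step 3:
                    E           L           B           X
  init          1.754      0.2522      0.4798      0.3206
  Δ           0.01215    -0.00405    -0.01215     -0.0081
  eq            1.766      0.2482      0.4676      0.3125
  solve Keq expr → x = -0.00405; check Q = 4.5010e-04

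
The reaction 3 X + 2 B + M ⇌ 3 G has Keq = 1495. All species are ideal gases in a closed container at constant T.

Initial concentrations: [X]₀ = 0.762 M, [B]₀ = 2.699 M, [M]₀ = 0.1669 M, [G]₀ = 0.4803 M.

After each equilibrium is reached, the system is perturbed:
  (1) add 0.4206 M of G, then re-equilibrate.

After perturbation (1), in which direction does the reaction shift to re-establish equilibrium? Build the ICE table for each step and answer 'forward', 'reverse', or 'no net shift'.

Q₀ = 0.206 vs Keq = 1495 ⇒ Q<K, forward
Step 1:
                  X         B         M         G
  Initial     0.762     2.699    0.1669    0.4803
  Change    -0.4855   -0.3237   -0.1618    0.4855
  Equil      0.2765     2.375  0.005055    0.9658
  solve Keq expr → x = 0.1618; check Q = 1495
Then add 0.4206 M of G.
Step 2:
                  X         B         M         G
  Initial    0.2765     2.375  0.005055     1.386
  Change     0.0195     0.013  0.006499   -0.0195
  Equil       0.296     2.388   0.01155     1.367
  solve Keq expr → x = -0.006499; check Q = 1495

Direction: reverse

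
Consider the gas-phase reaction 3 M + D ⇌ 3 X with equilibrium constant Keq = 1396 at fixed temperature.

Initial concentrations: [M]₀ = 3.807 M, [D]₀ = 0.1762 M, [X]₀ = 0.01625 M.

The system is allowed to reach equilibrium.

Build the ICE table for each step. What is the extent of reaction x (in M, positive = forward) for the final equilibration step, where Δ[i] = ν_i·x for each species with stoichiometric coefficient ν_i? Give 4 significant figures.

Q₀ = 4.4137e-07 vs Keq = 1396 ⇒ Q<K, forward
Step 1:
                   M          D          X
  init         3.807     0.1762    0.01625
  Δ          -0.5286    -0.1762     0.5286
  eq           3.278 3.2880e-06     0.5448
  solve Keq expr → x = 0.1762; check Q = 1396

x = 0.1762 M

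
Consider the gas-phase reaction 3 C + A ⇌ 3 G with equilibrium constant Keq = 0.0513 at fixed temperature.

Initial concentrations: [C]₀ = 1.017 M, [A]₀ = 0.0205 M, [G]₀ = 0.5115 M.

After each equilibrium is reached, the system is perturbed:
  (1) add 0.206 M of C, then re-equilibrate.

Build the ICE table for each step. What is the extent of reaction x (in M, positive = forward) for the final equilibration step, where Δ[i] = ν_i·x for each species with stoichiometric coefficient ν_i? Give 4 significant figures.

x = 0.008534 M

Q₀ = 6.206 vs Keq = 0.0513 ⇒ Q>K, reverse
Step 1:
                  C         A         G
  init        1.017    0.0205    0.5115
  Δ          0.2785   0.09285   -0.2785
  eq          1.296    0.1133     0.233
  solve Keq expr → x = -0.09285; check Q = 0.0513
Then add 0.206 M of C.
Step 2:
                  C         A         G
  init        1.502    0.1133     0.233
  Δ         -0.0256 -0.008534    0.0256
  eq          1.476    0.1048    0.2586
  solve Keq expr → x = 0.008534; check Q = 0.0513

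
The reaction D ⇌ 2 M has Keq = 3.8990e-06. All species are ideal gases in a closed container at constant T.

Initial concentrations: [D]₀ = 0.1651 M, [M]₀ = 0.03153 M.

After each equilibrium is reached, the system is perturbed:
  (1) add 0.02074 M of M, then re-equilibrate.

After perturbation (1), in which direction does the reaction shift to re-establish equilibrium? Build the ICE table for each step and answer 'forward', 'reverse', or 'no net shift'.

Q₀ = 0.006021 vs Keq = 3.8990e-06 ⇒ Q>K, reverse
Step 1:
                  D         M
  Initial    0.1651   0.03153
  Change    0.01535  -0.03069
  Equil      0.1804 8.3878e-04
  solve Keq expr → x = -0.01535; check Q = 3.8990e-06
Then add 0.02074 M of M.
Step 2:
                  D         M
  Initial    0.1804   0.02158
  Change    0.01036  -0.02072
  Equil      0.1908 8.6252e-04
  solve Keq expr → x = -0.01036; check Q = 3.8990e-06

Direction: reverse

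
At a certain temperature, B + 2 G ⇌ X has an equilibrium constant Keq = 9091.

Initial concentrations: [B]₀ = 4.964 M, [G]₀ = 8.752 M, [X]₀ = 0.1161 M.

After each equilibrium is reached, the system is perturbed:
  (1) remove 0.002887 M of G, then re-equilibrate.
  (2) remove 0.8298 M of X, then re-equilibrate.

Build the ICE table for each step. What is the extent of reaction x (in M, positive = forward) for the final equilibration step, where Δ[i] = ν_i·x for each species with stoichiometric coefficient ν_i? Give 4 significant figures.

Q₀ = 3.0534e-04 vs Keq = 9091 ⇒ Q<K, forward
Step 1:
                    B           G           X
  Initial       4.964       8.752      0.1161
  Change       -4.362      -8.723       4.362
  Equil        0.6023      0.0286       4.478
  solve Keq expr → x = 4.362; check Q = 9091
Then remove 0.002887 M of G.
Step 2:
                    B           G           X
  Initial      0.6023     0.02571       4.478
  Change     0.001424    0.002849   -0.001424
  Equil        0.6037     0.02856       4.476
  solve Keq expr → x = -0.001424; check Q = 9091
Then remove 0.8298 M of X.
Step 3:
                    B           G           X
  Initial      0.6037     0.02856       3.647
  Change    -0.001374   -0.002748    0.001374
  Equil        0.6023     0.02581       3.648
  solve Keq expr → x = 0.001374; check Q = 9091

x = 0.001374 M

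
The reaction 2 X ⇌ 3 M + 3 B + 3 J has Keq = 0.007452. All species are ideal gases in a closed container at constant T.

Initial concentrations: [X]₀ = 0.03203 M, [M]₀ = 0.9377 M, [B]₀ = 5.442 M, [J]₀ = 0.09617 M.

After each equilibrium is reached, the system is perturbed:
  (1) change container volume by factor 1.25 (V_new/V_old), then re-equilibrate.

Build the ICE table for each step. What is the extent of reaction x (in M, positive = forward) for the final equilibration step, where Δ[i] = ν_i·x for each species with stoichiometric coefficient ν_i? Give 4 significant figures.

x = 0.001443 M

Q₀ = 115.2 vs Keq = 0.007452 ⇒ Q>K, reverse
Step 1:
                    X           M           B           J
  init        0.03203      0.9377       5.442     0.09617
  Δ           0.05835    -0.08753    -0.08753    -0.08753
  eq          0.09038      0.8502       5.354    0.008642
  solve Keq expr → x = -0.02918; check Q = 0.007452
Then change container volume by factor 1.25 (V_new/V_old).
Step 2:
                    X           M           B           J
  init        0.07231      0.6801       4.284    0.006913
  Δ         -0.002885    0.004328    0.004328    0.004328
  eq          0.06942      0.6845       4.288     0.01124
  solve Keq expr → x = 0.001443; check Q = 0.007452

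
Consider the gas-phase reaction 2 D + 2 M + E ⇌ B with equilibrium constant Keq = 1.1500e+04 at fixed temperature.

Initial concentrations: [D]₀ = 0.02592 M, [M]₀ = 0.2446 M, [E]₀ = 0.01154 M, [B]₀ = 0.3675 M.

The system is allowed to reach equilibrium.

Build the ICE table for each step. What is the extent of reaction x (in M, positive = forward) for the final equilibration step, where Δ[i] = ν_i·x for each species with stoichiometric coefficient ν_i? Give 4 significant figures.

x = -0.03036 M

Q₀ = 7.9226e+05 vs Keq = 1.1500e+04 ⇒ Q>K, reverse
Step 1:
                  D         M         E         B
  init      0.02592    0.2446   0.01154    0.3675
  Δ         0.06072   0.06072   0.03036  -0.03036
  eq        0.08664    0.3053    0.0419    0.3371
  solve Keq expr → x = -0.03036; check Q = 1.1500e+04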